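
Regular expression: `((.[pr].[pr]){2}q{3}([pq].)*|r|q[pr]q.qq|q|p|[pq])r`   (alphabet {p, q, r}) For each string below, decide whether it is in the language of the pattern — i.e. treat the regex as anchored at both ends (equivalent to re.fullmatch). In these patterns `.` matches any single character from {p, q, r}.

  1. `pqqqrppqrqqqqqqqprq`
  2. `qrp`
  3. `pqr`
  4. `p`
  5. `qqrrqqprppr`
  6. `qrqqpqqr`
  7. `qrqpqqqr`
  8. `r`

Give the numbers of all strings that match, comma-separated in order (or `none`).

none

1 → no match — must end with `r`
2. `qrp` → no match — must end with `r`
3. `pqr` → no match
4. `p` → no match — must end with `r`
5. `qqrrqqprppr` → no match
6. `qrqqpqqr` → no match
7. `qrqpqqqr` → no match
8. `r` → no match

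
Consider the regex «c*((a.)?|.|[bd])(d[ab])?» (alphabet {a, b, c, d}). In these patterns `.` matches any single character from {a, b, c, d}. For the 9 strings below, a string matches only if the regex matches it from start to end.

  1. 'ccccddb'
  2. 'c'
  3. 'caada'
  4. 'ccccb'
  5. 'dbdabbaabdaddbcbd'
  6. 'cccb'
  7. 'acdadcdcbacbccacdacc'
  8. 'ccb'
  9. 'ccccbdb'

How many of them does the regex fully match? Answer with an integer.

7

1 → match
2 → match
3 → match
4 → match
5 → no match
6 → match
7 → no match
8 → match
9 → match
Total matched: 7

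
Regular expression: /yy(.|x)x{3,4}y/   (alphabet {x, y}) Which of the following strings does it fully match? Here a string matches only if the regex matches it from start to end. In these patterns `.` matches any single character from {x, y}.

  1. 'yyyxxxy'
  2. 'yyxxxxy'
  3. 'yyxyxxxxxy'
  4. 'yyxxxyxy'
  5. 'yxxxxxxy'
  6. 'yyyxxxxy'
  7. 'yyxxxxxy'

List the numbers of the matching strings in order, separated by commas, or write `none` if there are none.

1, 2, 6, 7

1 → match
2 → match
3 → no match
4 → no match
5 → no match — must start with 'yy'
6 → match
7 → match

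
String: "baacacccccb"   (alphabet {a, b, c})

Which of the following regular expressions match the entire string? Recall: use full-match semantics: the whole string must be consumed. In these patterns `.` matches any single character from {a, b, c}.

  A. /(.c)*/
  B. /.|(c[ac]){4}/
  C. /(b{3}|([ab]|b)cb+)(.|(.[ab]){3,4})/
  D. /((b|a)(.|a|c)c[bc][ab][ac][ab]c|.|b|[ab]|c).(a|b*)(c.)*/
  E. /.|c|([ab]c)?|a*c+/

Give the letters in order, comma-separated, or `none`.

A → no match
B → no match
C → no match
D → match
E → no match

D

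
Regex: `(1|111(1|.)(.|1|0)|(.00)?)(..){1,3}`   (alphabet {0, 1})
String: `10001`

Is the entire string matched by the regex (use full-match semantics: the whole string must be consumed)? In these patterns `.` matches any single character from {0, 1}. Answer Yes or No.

Yes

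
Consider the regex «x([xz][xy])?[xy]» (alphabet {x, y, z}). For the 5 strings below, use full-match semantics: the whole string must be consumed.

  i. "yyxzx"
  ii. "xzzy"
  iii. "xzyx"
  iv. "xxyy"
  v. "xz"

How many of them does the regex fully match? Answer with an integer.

2

i → no match — must start with "x"
ii → no match
iii → match
iv → match
v → no match
Total matched: 2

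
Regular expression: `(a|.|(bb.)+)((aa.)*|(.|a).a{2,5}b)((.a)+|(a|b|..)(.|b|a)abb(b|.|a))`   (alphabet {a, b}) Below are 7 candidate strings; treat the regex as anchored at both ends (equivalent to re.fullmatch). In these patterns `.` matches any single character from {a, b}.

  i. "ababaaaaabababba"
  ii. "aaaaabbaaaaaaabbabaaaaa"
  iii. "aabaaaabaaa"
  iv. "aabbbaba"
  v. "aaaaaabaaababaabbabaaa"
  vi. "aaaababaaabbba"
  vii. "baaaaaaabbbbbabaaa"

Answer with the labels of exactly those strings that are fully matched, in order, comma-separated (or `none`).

none

i → no match
ii → no match
iii → no match
iv → no match
v → no match
vi → no match
vii → no match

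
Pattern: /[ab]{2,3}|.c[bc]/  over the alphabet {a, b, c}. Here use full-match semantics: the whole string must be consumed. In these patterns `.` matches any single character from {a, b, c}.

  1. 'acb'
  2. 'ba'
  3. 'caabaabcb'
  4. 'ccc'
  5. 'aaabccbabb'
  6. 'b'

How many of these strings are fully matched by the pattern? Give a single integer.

3

1 → match
2 → match
3 → no match
4 → match
5 → no match
6 → no match
Total matched: 3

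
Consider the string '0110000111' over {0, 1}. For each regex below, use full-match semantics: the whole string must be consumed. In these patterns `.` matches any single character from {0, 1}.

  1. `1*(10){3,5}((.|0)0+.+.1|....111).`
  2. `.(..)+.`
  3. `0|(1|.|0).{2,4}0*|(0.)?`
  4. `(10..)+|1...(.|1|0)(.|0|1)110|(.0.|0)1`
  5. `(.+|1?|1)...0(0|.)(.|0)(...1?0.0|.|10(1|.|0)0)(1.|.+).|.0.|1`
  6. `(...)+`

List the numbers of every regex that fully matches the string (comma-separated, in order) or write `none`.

1 → no match
2 → match
3 → no match
4 → no match
5 → match
6 → no match

2, 5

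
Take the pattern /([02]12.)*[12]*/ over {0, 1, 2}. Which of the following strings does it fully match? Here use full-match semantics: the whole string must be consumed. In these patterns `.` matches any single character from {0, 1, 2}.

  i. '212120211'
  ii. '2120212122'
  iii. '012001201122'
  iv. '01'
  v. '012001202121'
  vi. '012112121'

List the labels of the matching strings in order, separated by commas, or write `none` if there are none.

ii, iii, v, vi

i → no match
ii → match
iii → match
iv → no match
v → match
vi → match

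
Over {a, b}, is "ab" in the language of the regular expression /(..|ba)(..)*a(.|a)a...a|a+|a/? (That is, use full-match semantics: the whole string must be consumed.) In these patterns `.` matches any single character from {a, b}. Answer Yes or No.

Every match must end with "a", but "ab" does not.

No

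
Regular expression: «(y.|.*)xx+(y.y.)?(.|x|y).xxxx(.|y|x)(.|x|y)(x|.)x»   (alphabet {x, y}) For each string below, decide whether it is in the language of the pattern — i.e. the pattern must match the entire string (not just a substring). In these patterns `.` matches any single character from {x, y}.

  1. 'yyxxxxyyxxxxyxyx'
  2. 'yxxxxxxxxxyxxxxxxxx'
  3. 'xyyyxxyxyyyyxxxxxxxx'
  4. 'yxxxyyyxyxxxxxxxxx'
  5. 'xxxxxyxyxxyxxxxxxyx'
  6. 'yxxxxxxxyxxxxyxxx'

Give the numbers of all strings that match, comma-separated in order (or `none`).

1 → match
2 → match
3 → match
4 → match
5 → match
6 → match

1, 2, 3, 4, 5, 6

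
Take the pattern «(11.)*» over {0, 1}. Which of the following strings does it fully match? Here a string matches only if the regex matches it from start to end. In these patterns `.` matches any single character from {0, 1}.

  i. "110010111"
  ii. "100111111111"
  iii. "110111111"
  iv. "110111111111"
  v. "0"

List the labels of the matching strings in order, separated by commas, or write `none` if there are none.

iii, iv

i → no match
ii → no match
iii → match
iv → match
v → no match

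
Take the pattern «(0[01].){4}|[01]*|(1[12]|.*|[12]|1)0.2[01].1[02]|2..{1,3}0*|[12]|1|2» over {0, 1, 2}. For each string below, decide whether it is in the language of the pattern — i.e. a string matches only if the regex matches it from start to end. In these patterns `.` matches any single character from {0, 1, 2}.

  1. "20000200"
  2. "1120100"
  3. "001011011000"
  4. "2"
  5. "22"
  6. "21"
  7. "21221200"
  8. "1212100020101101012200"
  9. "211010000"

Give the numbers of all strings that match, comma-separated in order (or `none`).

3, 4, 9

1 → no match
2 → no match
3 → match
4 → match
5 → no match
6 → no match
7 → no match
8 → no match
9 → match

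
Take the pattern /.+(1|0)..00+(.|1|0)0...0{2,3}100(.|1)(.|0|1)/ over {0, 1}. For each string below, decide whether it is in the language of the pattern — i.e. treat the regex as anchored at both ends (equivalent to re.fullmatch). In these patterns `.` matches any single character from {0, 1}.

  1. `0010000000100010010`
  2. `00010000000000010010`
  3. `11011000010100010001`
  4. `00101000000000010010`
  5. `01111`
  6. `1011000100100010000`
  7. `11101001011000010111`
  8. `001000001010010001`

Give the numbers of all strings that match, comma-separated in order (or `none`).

1, 2, 3, 4, 6, 8

1 → match
2 → match
3 → match
4 → match
5 → no match
6 → match
7 → no match
8 → match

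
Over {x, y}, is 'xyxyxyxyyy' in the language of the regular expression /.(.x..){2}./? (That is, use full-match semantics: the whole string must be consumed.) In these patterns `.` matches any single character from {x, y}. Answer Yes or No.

Yes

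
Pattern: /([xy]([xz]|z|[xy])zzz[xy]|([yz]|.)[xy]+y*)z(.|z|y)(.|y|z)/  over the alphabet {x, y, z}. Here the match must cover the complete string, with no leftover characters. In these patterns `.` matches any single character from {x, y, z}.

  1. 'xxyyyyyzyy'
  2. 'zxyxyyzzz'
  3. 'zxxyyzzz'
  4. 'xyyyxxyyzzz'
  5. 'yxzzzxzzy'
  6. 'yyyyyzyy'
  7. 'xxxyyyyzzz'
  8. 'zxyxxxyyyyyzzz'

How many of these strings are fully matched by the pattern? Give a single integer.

1. 'xxyyyyyzyy' → match
2. 'zxyxyyzzz' → match
3. 'zxxyyzzz' → match
4. 'xyyyxxyyzzz' → match
5. 'yxzzzxzzy' → match
6. 'yyyyyzyy' → match
7. 'xxxyyyyzzz' → match
8 → match
Total matched: 8

8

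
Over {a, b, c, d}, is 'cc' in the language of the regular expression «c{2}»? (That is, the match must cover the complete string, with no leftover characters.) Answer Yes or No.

Yes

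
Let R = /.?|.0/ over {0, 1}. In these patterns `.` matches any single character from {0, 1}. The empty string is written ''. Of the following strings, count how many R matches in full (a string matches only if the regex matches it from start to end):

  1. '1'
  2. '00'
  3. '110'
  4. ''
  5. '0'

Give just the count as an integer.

1 → match
2 → match
3 → no match
4 → match
5 → match
Total matched: 4

4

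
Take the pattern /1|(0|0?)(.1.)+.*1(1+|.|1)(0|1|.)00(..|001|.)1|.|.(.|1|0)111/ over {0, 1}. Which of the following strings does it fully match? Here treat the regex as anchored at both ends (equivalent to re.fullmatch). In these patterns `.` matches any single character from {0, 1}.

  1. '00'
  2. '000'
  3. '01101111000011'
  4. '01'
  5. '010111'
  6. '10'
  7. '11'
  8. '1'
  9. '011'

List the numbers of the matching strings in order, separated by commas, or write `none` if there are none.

1 → no match
2 → no match
3 → match
4 → no match
5 → no match
6 → no match
7 → no match
8 → match
9 → no match

3, 8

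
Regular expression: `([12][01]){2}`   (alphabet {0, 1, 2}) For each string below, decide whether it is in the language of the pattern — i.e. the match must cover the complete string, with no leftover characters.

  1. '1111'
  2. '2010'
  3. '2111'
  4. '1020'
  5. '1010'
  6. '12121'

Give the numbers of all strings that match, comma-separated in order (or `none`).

1, 2, 3, 4, 5

1. '1111' → match
2. '2010' → match
3. '2111' → match
4. '1020' → match
5. '1010' → match
6. '12121' → no match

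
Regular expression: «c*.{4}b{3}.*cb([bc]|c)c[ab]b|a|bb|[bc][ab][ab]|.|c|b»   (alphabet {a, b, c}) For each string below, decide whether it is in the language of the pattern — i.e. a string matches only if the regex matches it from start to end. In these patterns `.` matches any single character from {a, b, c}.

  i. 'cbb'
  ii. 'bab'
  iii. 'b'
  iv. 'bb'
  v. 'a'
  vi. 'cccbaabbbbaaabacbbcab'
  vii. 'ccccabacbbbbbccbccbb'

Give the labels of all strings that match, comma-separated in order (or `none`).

i, ii, iii, iv, v, vi, vii

i → match
ii → match
iii → match
iv → match
v → match
vi → match
vii → match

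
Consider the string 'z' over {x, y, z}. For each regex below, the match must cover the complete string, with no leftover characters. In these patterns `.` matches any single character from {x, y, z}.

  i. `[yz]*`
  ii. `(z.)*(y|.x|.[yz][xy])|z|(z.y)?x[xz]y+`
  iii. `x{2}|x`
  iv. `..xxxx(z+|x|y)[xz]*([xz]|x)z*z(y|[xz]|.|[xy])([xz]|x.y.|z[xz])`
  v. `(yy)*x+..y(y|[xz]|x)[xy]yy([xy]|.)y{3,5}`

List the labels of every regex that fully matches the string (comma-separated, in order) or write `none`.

i, ii

i → match
ii → match
iii → no match — must start with 'x'
iv → no match
v → no match — must end with 'y'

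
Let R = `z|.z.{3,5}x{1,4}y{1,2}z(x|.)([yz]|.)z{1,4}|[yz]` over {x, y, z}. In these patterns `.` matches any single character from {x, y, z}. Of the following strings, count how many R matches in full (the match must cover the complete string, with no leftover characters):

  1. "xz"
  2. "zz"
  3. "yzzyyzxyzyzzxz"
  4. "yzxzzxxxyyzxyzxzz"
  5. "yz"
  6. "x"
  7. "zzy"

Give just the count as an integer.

0

1 → no match
2 → no match
3 → no match
4 → no match
5 → no match
6 → no match
7 → no match
Total matched: 0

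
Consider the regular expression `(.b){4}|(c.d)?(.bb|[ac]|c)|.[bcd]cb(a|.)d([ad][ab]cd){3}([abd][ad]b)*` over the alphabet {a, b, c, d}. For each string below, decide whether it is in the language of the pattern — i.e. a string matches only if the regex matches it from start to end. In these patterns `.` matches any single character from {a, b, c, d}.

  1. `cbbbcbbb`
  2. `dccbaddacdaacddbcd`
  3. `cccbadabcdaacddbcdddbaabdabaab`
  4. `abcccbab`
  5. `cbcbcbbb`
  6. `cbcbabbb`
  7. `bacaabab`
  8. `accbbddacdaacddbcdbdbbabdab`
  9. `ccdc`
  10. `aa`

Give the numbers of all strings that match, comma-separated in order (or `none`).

1, 2, 3, 5, 6, 8, 9

1 → match
2 → match
3 → match
4 → no match
5 → match
6 → match
7 → no match
8 → match
9 → match
10 → no match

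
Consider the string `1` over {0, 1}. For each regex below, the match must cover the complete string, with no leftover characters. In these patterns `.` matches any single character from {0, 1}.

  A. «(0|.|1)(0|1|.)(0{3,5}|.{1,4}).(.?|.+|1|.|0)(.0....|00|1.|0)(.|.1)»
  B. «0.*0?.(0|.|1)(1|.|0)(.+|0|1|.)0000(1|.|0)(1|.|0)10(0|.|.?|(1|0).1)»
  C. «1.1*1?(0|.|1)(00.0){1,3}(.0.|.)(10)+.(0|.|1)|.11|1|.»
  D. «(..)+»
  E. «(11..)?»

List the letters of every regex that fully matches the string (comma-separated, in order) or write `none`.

C

A → no match
B → no match — must start with `0`
C → match
D → no match
E → no match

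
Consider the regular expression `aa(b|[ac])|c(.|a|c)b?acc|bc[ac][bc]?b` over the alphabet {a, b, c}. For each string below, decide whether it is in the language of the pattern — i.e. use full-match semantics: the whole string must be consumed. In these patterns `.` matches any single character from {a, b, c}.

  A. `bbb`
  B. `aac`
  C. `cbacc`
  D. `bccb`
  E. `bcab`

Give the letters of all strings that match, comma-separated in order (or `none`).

B, C, D, E

A. `bbb` → no match
B. `aac` → match
C. `cbacc` → match
D. `bccb` → match
E. `bcab` → match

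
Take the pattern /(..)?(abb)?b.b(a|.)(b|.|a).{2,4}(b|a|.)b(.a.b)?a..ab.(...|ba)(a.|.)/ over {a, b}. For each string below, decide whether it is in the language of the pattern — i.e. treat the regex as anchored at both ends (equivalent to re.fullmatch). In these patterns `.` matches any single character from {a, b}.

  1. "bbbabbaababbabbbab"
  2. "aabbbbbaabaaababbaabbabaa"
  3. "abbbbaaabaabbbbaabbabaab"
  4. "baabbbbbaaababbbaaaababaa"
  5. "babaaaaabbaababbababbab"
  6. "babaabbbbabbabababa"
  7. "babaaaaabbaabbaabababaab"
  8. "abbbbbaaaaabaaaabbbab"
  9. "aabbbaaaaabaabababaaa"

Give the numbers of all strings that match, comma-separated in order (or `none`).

1 → match
2 → no match
3 → no match
4 → match
5 → match
6 → match
7 → match
8 → match
9 → match

1, 4, 5, 6, 7, 8, 9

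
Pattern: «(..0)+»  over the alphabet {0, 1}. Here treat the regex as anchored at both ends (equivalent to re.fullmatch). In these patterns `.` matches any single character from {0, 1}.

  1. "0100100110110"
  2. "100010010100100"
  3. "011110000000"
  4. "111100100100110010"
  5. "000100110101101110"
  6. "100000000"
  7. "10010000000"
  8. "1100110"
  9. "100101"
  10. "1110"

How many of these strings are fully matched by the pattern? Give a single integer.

2

1 → no match
2 → match
3. "011110000000" → no match
4 → no match
5 → no match
6. "100000000" → match
7. "10010000000" → no match
8. "1100110" → no match
9. "100101" → no match — must end with "0"
10. "1110" → no match
Total matched: 2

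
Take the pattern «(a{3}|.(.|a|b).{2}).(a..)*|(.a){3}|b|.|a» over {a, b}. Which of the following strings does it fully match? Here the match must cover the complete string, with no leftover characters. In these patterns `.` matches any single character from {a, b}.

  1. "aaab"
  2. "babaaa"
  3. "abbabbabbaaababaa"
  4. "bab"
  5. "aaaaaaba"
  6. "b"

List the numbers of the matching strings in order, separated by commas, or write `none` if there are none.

1, 2, 5, 6

1 → match
2 → match
3 → no match
4 → no match
5 → match
6 → match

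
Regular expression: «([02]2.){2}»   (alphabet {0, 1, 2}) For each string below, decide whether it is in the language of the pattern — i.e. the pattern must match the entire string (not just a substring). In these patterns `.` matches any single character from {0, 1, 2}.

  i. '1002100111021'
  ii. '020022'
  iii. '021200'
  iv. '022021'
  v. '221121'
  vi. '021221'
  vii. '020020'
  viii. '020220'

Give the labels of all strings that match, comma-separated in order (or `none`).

i → no match
ii. '020022' → match
iii. '021200' → no match
iv. '022021' → match
v. '221121' → no match
vi. '021221' → match
vii. '020020' → match
viii. '020220' → match

ii, iv, vi, vii, viii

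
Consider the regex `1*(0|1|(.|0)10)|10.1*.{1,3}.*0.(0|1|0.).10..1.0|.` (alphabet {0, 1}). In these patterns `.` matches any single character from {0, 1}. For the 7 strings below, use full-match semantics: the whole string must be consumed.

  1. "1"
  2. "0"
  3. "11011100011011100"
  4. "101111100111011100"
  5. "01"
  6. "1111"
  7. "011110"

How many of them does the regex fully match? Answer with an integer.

4

1 → match
2 → match
3 → no match
4 → match
5 → no match
6 → match
7 → no match
Total matched: 4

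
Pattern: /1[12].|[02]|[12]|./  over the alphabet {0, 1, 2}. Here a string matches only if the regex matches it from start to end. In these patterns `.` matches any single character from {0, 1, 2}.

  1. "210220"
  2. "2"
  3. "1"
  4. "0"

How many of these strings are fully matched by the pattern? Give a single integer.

1 → no match
2 → match
3 → match
4 → match
Total matched: 3

3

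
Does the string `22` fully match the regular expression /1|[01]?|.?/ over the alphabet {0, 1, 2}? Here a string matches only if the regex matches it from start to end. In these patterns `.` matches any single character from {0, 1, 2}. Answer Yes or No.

No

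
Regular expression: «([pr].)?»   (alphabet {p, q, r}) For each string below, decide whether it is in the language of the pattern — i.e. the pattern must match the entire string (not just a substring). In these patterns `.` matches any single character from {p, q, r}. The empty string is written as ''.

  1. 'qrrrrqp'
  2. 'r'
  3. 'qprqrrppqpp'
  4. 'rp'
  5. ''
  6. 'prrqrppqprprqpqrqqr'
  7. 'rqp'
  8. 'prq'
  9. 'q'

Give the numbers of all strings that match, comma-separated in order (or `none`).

4, 5

1 → no match
2 → no match
3 → no match
4 → match
5 → match
6 → no match
7 → no match
8 → no match
9 → no match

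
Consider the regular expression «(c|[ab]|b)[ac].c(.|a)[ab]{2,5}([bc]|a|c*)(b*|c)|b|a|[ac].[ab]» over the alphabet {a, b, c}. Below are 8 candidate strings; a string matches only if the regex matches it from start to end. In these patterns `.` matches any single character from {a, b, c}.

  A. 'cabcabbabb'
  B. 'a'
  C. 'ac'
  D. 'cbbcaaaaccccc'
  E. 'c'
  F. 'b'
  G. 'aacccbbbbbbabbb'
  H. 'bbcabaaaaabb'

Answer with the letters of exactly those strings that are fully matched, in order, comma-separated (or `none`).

A, B, F

A → match
B → match
C → no match
D → no match
E → no match
F → match
G → no match
H → no match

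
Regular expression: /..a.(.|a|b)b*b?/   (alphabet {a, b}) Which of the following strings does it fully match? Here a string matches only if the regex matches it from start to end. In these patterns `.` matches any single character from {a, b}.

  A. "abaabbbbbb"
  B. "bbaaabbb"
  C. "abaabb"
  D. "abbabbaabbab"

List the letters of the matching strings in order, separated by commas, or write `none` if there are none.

A. "abaabbbbbb" → match
B. "bbaaabbb" → match
C. "abaabb" → match
D. "abbabbaabbab" → no match

A, B, C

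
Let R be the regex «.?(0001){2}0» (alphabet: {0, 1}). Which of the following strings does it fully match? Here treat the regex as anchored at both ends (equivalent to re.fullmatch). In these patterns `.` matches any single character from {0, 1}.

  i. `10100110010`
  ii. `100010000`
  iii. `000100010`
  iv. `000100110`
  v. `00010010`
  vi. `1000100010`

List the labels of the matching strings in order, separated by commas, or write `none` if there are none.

i → no match — must end with `00010`
ii → no match — must end with `00010`
iii → match
iv → no match — must end with `00010`
v → no match — must end with `00010`
vi → match

iii, vi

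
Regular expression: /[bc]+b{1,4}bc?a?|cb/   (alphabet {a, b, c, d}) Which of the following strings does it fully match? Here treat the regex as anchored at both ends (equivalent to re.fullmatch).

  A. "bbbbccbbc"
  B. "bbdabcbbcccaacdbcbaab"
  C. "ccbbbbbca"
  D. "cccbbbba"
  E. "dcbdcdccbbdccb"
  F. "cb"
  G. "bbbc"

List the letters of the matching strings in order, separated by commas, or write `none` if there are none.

A → match
B → no match
C → match
D → match
E → no match
F → match
G → match

A, C, D, F, G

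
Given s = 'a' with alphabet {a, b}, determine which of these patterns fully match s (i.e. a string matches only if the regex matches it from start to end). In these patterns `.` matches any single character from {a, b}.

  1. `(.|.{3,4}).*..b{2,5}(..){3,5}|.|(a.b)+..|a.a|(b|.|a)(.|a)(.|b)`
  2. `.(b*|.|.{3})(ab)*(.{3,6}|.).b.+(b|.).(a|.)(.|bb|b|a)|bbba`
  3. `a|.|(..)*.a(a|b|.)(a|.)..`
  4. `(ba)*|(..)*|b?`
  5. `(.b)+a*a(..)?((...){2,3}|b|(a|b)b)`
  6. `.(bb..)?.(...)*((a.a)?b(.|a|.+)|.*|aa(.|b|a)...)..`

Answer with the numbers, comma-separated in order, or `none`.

1, 3

1 → match
2 → no match
3 → match
4 → no match
5 → no match
6 → no match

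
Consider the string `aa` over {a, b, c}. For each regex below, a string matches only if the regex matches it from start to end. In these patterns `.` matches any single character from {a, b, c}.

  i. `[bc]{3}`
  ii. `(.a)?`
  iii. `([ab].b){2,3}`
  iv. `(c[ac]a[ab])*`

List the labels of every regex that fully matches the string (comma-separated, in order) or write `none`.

ii

i → no match
ii → match
iii → no match — must end with `b`
iv → no match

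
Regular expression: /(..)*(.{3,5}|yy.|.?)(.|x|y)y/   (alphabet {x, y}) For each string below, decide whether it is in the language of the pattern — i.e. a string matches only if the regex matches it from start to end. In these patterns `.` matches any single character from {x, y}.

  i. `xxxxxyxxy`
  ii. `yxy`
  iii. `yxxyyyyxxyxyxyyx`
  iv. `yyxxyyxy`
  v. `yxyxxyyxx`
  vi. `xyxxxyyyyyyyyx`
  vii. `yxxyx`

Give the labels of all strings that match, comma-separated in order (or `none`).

i → match
ii → match
iii → no match — must end with `y`
iv → match
v → no match — must end with `y`
vi → no match — must end with `y`
vii → no match — must end with `y`

i, ii, iv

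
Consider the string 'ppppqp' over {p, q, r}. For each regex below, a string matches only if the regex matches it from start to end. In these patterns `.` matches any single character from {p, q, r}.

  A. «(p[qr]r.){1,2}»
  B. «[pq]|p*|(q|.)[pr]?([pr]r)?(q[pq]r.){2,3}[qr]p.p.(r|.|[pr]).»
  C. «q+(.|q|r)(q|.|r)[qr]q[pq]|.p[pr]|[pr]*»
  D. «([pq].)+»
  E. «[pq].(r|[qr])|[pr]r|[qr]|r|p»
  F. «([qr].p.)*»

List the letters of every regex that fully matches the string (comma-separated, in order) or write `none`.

D

A → no match
B → no match
C → no match
D → match
E → no match
F → no match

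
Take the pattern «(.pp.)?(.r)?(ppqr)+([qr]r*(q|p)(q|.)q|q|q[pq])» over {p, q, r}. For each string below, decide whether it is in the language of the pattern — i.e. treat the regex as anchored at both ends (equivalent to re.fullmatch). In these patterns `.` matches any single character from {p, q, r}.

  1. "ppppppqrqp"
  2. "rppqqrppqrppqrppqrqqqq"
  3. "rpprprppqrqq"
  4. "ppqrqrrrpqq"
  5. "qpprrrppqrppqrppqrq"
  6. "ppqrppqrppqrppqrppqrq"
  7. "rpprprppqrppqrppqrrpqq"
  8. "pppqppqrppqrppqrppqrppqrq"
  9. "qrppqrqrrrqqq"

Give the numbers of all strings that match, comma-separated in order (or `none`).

1 → match
2 → match
3 → match
4 → match
5 → match
6 → match
7 → match
8 → match
9 → match

1, 2, 3, 4, 5, 6, 7, 8, 9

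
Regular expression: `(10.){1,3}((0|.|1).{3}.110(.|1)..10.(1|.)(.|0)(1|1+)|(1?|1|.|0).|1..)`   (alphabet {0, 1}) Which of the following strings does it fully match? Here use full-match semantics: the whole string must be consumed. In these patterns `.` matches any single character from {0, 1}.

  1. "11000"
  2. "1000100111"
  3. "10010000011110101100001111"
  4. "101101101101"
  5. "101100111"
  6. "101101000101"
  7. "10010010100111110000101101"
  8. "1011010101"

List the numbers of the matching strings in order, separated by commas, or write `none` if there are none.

3, 4, 5, 7

1. "11000" → no match — must start with "10"
2. "1000100111" → no match
3 → match
4. "101101101101" → match
5. "101100111" → match
6. "101101000101" → no match
7 → match
8. "1011010101" → no match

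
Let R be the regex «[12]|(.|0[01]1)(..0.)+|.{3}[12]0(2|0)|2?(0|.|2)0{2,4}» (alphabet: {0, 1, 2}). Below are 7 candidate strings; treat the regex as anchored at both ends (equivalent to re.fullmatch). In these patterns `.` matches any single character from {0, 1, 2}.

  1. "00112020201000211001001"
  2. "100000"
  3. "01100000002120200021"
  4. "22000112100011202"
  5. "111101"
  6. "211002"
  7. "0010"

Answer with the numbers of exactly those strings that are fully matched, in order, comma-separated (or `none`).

1 → match
2. "100000" → no match
3 → no match
4 → no match
5. "111101" → no match
6. "211002" → no match
7. "0010" → no match

1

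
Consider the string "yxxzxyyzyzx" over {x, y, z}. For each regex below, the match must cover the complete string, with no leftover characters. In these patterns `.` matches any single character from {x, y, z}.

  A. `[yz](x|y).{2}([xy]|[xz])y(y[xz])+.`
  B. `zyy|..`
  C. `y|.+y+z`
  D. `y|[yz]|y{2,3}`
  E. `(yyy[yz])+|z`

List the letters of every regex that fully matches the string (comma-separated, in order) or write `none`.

A

A → match
B → no match
C → no match
D → no match
E → no match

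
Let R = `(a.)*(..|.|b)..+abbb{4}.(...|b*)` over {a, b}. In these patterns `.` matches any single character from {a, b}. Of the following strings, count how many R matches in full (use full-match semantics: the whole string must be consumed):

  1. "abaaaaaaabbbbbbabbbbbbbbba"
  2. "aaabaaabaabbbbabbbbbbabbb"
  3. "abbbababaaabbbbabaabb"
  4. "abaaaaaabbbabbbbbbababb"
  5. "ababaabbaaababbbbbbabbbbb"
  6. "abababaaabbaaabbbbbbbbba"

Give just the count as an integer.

4

1 → match
2 → match
3 → no match
4 → no match
5 → match
6 → match
Total matched: 4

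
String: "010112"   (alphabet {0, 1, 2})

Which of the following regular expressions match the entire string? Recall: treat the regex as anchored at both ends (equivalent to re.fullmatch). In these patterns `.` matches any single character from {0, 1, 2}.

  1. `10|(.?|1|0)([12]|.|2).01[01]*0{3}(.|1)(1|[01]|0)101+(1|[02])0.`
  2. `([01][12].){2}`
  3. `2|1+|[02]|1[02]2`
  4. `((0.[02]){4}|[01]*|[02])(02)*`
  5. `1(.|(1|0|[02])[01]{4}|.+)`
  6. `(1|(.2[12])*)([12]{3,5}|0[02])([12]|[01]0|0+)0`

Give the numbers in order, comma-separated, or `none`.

2

1 → no match
2 → match
3 → no match
4 → no match
5 → no match — must start with "1"
6 → no match — must end with "0"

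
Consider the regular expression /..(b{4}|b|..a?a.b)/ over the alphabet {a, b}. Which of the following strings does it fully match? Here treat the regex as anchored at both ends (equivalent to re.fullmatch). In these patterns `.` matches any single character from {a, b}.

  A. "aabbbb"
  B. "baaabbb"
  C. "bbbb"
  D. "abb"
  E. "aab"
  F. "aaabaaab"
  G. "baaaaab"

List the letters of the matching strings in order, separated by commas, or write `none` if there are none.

A → match
B → no match
C → no match
D → match
E → match
F → match
G → match

A, D, E, F, G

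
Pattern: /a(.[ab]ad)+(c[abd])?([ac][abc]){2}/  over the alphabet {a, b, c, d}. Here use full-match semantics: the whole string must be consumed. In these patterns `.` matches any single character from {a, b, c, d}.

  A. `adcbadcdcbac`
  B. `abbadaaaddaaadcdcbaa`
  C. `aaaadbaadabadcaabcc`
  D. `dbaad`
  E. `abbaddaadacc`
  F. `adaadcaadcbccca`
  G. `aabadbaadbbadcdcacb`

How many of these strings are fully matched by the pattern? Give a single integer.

3

A → no match
B → no match
C → match
D → no match — must start with `a`
E → no match
F → match
G → match
Total matched: 3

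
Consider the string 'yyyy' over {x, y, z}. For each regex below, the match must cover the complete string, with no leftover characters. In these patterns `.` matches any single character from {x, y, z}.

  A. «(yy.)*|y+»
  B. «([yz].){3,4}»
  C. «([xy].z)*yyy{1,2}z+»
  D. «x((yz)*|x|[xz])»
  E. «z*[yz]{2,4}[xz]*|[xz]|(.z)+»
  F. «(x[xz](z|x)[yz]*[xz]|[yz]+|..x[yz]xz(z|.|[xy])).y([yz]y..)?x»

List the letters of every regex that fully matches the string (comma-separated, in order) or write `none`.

A, E

A → match
B → no match
C → no match — must end with 'z'
D → no match — must start with 'x'
E → match
F → no match — must end with 'x'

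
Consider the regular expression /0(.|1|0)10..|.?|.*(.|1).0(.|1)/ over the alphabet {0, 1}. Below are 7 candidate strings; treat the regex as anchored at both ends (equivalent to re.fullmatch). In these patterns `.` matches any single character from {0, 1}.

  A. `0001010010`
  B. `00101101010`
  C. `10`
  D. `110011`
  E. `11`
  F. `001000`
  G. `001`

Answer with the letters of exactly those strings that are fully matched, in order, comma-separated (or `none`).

F

A. `0001010010` → no match
B. `00101101010` → no match
C. `10` → no match
D. `110011` → no match
E. `11` → no match
F. `001000` → match
G. `001` → no match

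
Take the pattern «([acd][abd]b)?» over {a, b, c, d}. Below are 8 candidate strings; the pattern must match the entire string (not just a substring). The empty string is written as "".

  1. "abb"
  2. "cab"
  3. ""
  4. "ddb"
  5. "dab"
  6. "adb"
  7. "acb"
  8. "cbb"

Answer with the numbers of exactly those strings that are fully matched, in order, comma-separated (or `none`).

1 → match
2 → match
3 → match
4 → match
5 → match
6 → match
7 → no match
8 → match

1, 2, 3, 4, 5, 6, 8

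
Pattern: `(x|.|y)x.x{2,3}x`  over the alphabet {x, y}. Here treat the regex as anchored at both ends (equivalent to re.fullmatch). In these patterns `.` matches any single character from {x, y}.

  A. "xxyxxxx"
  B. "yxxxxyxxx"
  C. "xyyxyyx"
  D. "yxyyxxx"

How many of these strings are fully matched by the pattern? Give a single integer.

1

A → match
B → no match
C → no match — must end with "xx"
D → no match
Total matched: 1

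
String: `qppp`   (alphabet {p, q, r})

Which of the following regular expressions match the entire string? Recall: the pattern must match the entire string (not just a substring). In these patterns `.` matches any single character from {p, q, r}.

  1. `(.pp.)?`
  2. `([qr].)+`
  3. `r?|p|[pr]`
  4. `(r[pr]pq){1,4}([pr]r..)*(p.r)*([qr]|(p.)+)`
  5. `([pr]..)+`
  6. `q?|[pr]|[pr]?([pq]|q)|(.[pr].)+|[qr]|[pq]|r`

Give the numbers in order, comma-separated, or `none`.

1

1 → match
2 → no match
3 → no match
4 → no match — must start with `r`
5 → no match
6 → no match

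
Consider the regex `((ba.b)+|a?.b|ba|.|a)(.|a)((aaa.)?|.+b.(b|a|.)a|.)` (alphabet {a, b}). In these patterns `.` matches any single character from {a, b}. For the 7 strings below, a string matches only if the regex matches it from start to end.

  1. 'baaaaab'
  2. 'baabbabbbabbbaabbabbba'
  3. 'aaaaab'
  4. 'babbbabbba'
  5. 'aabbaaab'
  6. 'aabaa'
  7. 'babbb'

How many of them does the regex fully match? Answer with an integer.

1 → match
2 → match
3 → match
4 → match
5 → match
6 → match
7 → match
Total matched: 7

7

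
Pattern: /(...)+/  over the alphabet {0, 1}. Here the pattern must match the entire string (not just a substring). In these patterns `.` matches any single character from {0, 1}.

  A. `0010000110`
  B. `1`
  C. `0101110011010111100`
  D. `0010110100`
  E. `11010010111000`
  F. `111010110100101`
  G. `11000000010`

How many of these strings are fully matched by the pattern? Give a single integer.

1

A. `0010000110` → no match
B. `1` → no match
C → no match
D. `0010110100` → no match
E → no match
F → match
G. `11000000010` → no match
Total matched: 1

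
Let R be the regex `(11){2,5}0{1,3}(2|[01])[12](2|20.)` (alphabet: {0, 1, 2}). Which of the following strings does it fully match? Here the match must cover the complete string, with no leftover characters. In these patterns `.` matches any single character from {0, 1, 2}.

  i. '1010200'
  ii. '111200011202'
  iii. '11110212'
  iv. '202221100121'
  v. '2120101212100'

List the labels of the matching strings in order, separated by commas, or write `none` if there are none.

iii

i → no match — must start with '11'
ii → no match
iii → match
iv → no match — must start with '11'
v → no match — must start with '11'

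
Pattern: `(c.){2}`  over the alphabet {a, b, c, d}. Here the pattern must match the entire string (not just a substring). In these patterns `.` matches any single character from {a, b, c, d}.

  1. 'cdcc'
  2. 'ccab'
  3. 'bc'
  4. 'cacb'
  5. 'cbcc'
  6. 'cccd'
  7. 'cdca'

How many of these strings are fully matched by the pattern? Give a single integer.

1. 'cdcc' → match
2. 'ccab' → no match
3. 'bc' → no match — must start with 'c'
4. 'cacb' → match
5. 'cbcc' → match
6. 'cccd' → match
7. 'cdca' → match
Total matched: 5

5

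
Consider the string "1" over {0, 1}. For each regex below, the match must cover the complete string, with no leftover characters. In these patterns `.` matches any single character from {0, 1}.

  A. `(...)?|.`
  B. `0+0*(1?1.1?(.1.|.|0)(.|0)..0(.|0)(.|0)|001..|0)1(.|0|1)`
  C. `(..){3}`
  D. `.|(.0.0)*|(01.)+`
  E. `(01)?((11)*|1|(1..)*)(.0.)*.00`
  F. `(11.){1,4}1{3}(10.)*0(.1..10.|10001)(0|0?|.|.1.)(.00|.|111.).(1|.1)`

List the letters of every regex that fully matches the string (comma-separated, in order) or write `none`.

A → match
B → no match — must start with "0"
C → no match
D → match
E → no match — must end with "00"
F → no match — must start with "11"

A, D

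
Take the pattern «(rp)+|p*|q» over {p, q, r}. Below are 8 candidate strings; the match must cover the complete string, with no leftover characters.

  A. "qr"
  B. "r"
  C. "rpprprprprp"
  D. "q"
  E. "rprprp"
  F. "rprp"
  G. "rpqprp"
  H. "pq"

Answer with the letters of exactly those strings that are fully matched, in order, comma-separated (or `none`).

A. "qr" → no match
B. "r" → no match
C. "rpprprprprp" → no match
D. "q" → match
E. "rprprp" → match
F. "rprp" → match
G. "rpqprp" → no match
H. "pq" → no match

D, E, F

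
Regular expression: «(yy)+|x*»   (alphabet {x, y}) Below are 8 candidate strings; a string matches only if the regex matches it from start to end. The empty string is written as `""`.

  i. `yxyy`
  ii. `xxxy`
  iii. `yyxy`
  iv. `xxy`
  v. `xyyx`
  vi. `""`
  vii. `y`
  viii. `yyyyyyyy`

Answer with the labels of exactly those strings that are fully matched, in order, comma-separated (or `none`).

vi, viii

i → no match
ii → no match
iii → no match
iv → no match
v → no match
vi → match
vii → no match
viii → match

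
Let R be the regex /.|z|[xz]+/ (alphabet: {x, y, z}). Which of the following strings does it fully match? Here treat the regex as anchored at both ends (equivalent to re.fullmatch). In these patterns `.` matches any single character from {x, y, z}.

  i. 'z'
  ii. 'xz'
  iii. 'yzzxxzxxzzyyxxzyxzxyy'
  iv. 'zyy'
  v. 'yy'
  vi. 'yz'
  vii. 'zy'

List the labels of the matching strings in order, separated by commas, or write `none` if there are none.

i → match
ii → match
iii → no match
iv → no match
v → no match
vi → no match
vii → no match

i, ii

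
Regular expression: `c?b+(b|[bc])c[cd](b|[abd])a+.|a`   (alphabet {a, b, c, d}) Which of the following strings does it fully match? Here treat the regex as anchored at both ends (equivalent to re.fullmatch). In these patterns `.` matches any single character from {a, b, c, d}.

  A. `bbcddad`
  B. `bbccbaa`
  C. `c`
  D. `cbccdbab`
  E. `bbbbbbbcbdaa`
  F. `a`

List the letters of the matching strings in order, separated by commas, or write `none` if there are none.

A. `bbcddad` → match
B. `bbccbaa` → match
C. `c` → no match
D. `cbccdbab` → match
E. `bbbbbbbcbdaa` → no match
F. `a` → match

A, B, D, F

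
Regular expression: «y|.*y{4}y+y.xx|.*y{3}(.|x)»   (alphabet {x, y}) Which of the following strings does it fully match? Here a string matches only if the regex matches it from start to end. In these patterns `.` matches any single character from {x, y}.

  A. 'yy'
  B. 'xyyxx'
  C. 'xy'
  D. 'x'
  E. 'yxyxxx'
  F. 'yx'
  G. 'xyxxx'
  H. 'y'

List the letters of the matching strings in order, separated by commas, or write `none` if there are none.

H

A → no match
B → no match
C → no match
D → no match
E → no match
F → no match
G → no match
H → match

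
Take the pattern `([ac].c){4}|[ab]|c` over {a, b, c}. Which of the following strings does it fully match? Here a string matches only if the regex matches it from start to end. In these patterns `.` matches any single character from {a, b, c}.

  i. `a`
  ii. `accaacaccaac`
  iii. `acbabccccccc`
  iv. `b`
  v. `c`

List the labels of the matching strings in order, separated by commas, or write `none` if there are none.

i → match
ii → match
iii → no match
iv → match
v → match

i, ii, iv, v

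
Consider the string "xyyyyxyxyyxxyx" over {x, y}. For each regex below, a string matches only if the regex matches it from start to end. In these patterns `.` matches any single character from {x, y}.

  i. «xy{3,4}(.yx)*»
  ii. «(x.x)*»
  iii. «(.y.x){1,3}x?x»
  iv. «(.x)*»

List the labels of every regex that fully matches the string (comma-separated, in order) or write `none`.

i

i → match
ii → no match
iii → no match
iv → no match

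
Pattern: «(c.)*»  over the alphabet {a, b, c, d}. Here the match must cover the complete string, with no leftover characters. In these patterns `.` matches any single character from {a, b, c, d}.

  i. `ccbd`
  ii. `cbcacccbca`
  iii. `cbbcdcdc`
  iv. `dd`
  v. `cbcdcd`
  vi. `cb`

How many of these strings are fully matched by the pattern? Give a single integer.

3

i. `ccbd` → no match
ii. `cbcacccbca` → match
iii. `cbbcdcdc` → no match
iv. `dd` → no match
v. `cbcdcd` → match
vi. `cb` → match
Total matched: 3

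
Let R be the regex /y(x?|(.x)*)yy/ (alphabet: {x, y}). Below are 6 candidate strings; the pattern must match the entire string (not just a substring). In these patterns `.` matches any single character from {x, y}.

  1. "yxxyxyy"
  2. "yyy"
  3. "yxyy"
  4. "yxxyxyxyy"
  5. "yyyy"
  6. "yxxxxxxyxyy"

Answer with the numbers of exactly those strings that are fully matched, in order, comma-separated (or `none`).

1, 2, 3, 4, 6

1 → match
2 → match
3 → match
4 → match
5 → no match
6 → match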